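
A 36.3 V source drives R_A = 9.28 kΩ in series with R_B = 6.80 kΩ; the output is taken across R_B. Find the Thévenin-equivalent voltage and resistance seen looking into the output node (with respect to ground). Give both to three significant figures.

V_th = 15.4 V, R_th = 3.92 kΩ

V_th is the open-circuit tap voltage: 36.3 × 6.80/(9.28 + 6.80) = 15.4 V.
With the supply zeroed, R_A and R_B appear in parallel from the tap: R_th = R_A‖R_B = (9.28 × 6.80)/16.08 = 3.92 kΩ.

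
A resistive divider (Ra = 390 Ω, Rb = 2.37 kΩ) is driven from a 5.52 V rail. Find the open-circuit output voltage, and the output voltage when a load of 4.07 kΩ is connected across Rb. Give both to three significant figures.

Open-circuit: V = 5.52 × 2370/(390 + 2370) = 4.74 V.
With the load, Rb becomes Rb‖R_L = 1498 Ω, so V = 5.52 × 1498/1888 = 4.38 V.

Unloaded: 4.74 V; loaded: 4.38 V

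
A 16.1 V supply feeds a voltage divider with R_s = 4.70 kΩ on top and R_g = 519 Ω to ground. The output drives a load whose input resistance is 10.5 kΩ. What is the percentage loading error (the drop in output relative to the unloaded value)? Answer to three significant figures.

The divider's output (Thévenin) resistance is R_s‖R_g = 467.4 Ω.
Fractional drop under load = R_th/(R_th + R_L) = 467.4 / (467.4 + 10500) = 0.04262.
So the output falls by 4.26 %.

4.26 %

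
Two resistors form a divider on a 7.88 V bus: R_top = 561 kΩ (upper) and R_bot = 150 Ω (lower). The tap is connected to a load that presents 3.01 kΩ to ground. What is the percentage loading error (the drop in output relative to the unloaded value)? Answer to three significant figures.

4.75 %

The divider's output (Thévenin) resistance is R_top‖R_bot = 150.0 Ω.
Fractional drop under load = R_th/(R_th + R_L) = 150.0 / (150.0 + 3010) = 0.04746.
So the output falls by 4.75 %.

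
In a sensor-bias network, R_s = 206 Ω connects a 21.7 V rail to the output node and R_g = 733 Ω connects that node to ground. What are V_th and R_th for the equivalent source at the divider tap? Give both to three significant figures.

V_th is the open-circuit tap voltage: 21.7 × 733/(206 + 733) = 16.9 V.
With the supply zeroed, R_s and R_g appear in parallel from the tap: R_th = R_s‖R_g = (206 × 733)/939.0 = 161 Ω.

V_th = 16.9 V, R_th = 161 Ω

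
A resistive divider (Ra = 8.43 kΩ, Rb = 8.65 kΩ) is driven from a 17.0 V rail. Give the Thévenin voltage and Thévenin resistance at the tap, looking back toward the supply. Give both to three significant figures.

V_th = 8.61 V, R_th = 4.27 kΩ

V_th is the open-circuit tap voltage: 17.0 × 8.65/(8.43 + 8.65) = 8.61 V.
With the supply zeroed, Ra and Rb appear in parallel from the tap: R_th = Ra‖Rb = (8.43 × 8.65)/17.08 = 4.27 kΩ.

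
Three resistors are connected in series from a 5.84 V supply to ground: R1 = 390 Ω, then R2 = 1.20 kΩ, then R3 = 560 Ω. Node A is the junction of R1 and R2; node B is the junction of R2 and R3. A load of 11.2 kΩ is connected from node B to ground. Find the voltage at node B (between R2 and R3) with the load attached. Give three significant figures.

V ≈ 1.47 V

At node B, R3 is in parallel with the load: R3‖R_L = 533.3 Ω.
Below node A the resistance is R2 + (R3‖R_L) = 1733 Ω, so V_A = 5.84 × 1733/2123 = 4.767 V.
Then V_B = V_A × (R3‖R_L)/(R2 + R3‖R_L) = 4.767 × 533.3/1733 = 1.47 V.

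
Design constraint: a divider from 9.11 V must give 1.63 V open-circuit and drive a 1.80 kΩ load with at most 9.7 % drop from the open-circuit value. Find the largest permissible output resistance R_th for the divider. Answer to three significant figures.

R_th ≤ 193 Ω

Loading drop = R_th/(R_th + R_L) ≤ 0.0970, so R_th ≤ R_L · ε/(1−ε) = 1.80 kΩ × 0.0970/0.9030 = 193 Ω.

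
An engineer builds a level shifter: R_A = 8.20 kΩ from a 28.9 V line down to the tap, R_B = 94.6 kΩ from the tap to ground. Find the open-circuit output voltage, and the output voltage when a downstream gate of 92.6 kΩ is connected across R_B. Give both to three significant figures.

Open-circuit: V = 28.9 × 94.6/(8.20 + 94.6) = 26.6 V.
With the load, R_B becomes R_B‖R_L = 46.79 kΩ, so V = 28.9 × 46.79/54.99 = 24.6 V.

Unloaded: 26.6 V; loaded: 24.6 V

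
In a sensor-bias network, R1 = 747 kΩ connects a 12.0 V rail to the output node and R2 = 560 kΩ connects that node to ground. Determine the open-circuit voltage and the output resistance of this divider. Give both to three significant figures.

V_th = 5.14 V, R_th = 320 kΩ

V_th is the open-circuit tap voltage: 12.0 × 560/(747 + 560) = 5.14 V.
With the supply zeroed, R1 and R2 appear in parallel from the tap: R_th = R1‖R2 = (747 × 560)/1307 = 320 kΩ.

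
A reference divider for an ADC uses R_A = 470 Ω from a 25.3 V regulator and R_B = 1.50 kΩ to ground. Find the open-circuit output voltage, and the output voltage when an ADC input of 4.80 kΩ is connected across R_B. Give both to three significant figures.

Unloaded: 19.3 V; loaded: 17.9 V

Open-circuit: V = 25.3 × 1500/(470 + 1500) = 19.3 V.
With the load, R_B becomes R_B‖R_L = 1143 Ω, so V = 25.3 × 1143/1613 = 17.9 V.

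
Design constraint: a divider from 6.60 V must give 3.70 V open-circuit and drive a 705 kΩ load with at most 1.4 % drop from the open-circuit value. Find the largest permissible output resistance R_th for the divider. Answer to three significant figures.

Loading drop = R_th/(R_th + R_L) ≤ 0.0140, so R_th ≤ R_L · ε/(1−ε) = 705 kΩ × 0.0140/0.9860 = 10.0 kΩ.

R_th ≤ 10.0 kΩ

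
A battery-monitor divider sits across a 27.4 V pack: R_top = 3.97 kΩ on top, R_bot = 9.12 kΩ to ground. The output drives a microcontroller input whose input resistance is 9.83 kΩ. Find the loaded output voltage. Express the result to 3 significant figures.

V_out ≈ 14.9 V

The load sits in parallel with R_bot: R_bot‖R_L = (9.12 × 9.83) / (9.12 + 9.83) = 4.731 kΩ.
V_out = 27.4 × 4.731 / (3.97 + 4.731) = 27.4 × 4.731/8.701 = 14.9 V.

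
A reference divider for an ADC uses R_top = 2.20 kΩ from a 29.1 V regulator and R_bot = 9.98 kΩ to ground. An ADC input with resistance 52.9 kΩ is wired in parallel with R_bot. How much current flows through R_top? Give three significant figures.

I ≈ 2.75 mA

R_bot‖R_L = 8.396 kΩ, so the source sees R_top + R_bot‖R_L = 10.60 kΩ.
I = 29.1 V / 10.60 kΩ = 2.75 mA.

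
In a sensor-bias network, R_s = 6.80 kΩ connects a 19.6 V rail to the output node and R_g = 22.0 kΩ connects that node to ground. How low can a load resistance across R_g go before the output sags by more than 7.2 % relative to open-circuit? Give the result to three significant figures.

R_L(min) ≈ 67.0 kΩ

Output resistance R_th = R_s‖R_g = (6.80 × 22.0)/28.80 = 5.194 kΩ.
The fractional drop is R_th/(R_th + R_L); requiring this ≤ 0.0720 gives R_L ≥ R_th(1/0.0720 − 1) = 5.194 × 12.89 = 67.0 kΩ.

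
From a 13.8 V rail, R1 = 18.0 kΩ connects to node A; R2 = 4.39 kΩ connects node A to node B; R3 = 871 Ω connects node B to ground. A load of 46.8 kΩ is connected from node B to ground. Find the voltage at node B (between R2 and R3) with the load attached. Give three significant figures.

At node B, R3 is in parallel with the load: R3‖R_L = 855.1 Ω.
Below node A the resistance is R2 + (R3‖R_L) = 5245 Ω, so V_A = 13.8 × 5245/23250 = 3.114 V.
Then V_B = V_A × (R3‖R_L)/(R2 + R3‖R_L) = 3.114 × 855.1/5245 = 0.508 V.

V ≈ 0.508 V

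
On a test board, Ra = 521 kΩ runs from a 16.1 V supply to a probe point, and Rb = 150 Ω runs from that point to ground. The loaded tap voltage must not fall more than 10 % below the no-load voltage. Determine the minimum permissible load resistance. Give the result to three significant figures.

R_L(min) ≈ 1.35 kΩ

Output resistance R_th = Ra‖Rb = (521000 × 150)/521200 = 150.0 Ω.
The fractional drop is R_th/(R_th + R_L); requiring this ≤ 0.100 gives R_L ≥ R_th(1/0.100 − 1) = 150.0 × 9.000 = 1.35 kΩ.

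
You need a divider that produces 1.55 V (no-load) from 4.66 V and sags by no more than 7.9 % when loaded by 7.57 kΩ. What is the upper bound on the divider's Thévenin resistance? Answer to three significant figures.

Loading drop = R_th/(R_th + R_L) ≤ 0.0790, so R_th ≤ R_L · ε/(1−ε) = 7.57 kΩ × 0.0790/0.9210 = 649 Ω.

R_th ≤ 649 Ω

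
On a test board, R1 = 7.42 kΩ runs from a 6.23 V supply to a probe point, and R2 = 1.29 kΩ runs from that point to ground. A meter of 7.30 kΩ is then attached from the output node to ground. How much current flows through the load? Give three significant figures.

I_L ≈ 0.110 mA

R2‖R_L = 1.096 kΩ; V_out = 6.23 × 1.096/8.516 = 0.8020 V.
I_L = V_out / R_L = 0.8020 / 7.30 kΩ = 0.110 mA.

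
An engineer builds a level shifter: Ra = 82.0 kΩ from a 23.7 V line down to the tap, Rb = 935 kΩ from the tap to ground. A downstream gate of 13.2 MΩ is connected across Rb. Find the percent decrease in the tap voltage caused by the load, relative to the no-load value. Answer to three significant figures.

0.568 %

The divider's output (Thévenin) resistance is Ra‖Rb = 75.39 kΩ.
Fractional drop under load = R_th/(R_th + R_L) = 75.39 / (75.39 + 13200) = 0.005679.
So the output falls by 0.568 %.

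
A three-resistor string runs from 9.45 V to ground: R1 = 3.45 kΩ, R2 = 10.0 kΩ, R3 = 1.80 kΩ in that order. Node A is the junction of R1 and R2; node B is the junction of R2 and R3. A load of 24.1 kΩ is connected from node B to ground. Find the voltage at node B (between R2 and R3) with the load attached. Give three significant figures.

At node B, R3 is in parallel with the load: R3‖R_L = 1.675 kΩ.
Below node A the resistance is R2 + (R3‖R_L) = 11.67 kΩ, so V_A = 9.45 × 11.67/15.12 = 7.294 V.
Then V_B = V_A × (R3‖R_L)/(R2 + R3‖R_L) = 7.294 × 1.675/11.67 = 1.05 V.

V ≈ 1.05 V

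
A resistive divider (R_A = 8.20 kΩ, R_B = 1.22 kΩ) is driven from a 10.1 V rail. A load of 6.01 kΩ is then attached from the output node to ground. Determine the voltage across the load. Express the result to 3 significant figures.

V_out ≈ 1.11 V

The load sits in parallel with R_B: R_B‖R_L = (1.22 × 6.01) / (1.22 + 6.01) = 1.014 kΩ.
V_out = 10.1 × 1.014 / (8.20 + 1.014) = 10.1 × 1.014/9.214 = 1.11 V.
(Unloaded it would have been 1.31 V.)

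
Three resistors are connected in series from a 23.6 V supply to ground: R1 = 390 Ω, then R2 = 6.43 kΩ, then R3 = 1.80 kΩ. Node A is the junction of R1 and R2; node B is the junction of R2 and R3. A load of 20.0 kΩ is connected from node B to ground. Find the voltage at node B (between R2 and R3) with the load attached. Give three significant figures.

At node B, R3 is in parallel with the load: R3‖R_L = 1651 Ω.
Below node A the resistance is R2 + (R3‖R_L) = 8081 Ω, so V_A = 23.6 × 8081/8471 = 22.51 V.
Then V_B = V_A × (R3‖R_L)/(R2 + R3‖R_L) = 22.51 × 1651/8081 = 4.60 V.

V ≈ 4.60 V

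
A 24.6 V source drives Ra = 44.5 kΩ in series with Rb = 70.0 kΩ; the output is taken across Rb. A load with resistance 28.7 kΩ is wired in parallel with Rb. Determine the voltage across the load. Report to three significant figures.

V_out ≈ 7.72 V

The load sits in parallel with Rb: Rb‖R_L = (70.0 × 28.7) / (70.0 + 28.7) = 20.35 kΩ.
V_out = 24.6 × 20.35 / (44.5 + 20.35) = 24.6 × 20.35/64.85 = 7.72 V.
(Unloaded it would have been 15.0 V.)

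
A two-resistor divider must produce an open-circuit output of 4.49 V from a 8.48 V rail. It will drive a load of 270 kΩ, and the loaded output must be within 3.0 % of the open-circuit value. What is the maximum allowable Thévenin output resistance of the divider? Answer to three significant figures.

Loading drop = R_th/(R_th + R_L) ≤ 0.0300, so R_th ≤ R_L · ε/(1−ε) = 270 kΩ × 0.0300/0.9700 = 8.35 kΩ.

R_th ≤ 8.35 kΩ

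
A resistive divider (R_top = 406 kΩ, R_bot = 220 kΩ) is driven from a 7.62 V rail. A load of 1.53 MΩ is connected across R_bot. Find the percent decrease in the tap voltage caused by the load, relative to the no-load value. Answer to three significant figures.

Unloaded V = 7.62 × 220/626.0 = 2.6780 V.
Loaded: R_bot‖R_L = 192.3 kΩ, giving V = 7.62 × 192.3/598.3 = 2.4495 V.
Drop = (2.6780 − 2.4495) / 2.6780 = 8.53 %.

8.53 %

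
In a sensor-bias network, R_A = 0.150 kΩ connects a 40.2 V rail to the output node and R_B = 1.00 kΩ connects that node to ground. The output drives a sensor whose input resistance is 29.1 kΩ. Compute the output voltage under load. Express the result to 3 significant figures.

V_out ≈ 34.8 V

The load sits in parallel with R_B: R_B‖R_L = (1000 × 29100) / (1000 + 29100) = 966.8 Ω.
V_out = 40.2 × 966.8 / (150 + 966.8) = 40.2 × 966.8/1117 = 34.8 V.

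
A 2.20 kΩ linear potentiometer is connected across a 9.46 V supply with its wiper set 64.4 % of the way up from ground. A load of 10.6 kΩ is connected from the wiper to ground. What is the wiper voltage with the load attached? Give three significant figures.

V ≈ 5.82 V

The wiper splits the pot into (1−α)R = 783.2 Ω above and αR = 1417 Ω below.
Lower section ‖ load = 1250 Ω.
V_wiper = 9.46 × 1250/(783.2 + 1250) = 5.82 V.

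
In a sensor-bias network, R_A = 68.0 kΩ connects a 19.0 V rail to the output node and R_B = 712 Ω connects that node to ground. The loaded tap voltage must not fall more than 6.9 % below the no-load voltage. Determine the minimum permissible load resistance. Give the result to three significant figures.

Output resistance R_th = R_A‖R_B = (68000 × 712)/68710 = 704.6 Ω.
The fractional drop is R_th/(R_th + R_L); requiring this ≤ 0.0690 gives R_L ≥ R_th(1/0.0690 − 1) = 704.6 × 13.49 = 9.51 kΩ.

R_L(min) ≈ 9.51 kΩ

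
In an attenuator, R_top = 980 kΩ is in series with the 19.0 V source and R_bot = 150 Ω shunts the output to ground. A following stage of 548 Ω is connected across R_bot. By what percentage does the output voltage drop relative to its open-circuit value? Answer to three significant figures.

The divider's output (Thévenin) resistance is R_top‖R_bot = 150.0 Ω.
Fractional drop under load = R_th/(R_th + R_L) = 150.0 / (150.0 + 548) = 0.2149.
So the output falls by 21.5 %.

21.5 %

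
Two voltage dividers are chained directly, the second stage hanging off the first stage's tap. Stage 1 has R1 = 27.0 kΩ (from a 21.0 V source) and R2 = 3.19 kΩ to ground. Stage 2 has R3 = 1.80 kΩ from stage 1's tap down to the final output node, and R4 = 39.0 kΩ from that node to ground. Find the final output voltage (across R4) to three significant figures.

Stage 2 presents R3+R4 = 40.80 kΩ as a load on stage 1's tap.
Stage 1's lower leg becomes R2‖(R3+R4) = 2.959 kΩ, so V_mid = 21.0 × 2.959/29.96 = 2.074 V.
Stage 2 is itself unloaded: V_out = V_mid × R4/(R3+R4) = 2.074 × 39.0/40.80 = 1.98 V.

V_out ≈ 1.98 V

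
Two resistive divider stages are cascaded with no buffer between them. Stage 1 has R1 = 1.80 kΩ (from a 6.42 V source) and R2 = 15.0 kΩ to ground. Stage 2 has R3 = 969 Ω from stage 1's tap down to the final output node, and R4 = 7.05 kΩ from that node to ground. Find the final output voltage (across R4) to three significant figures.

V_out ≈ 4.20 V

Stage 2 presents R3+R4 = 8019 Ω as a load on stage 1's tap.
Stage 1's lower leg becomes R2‖(R3+R4) = 5225 Ω, so V_mid = 6.42 × 5225/7025 = 4.775 V.
Stage 2 is itself unloaded: V_out = V_mid × R4/(R3+R4) = 4.775 × 7050/8019 = 4.20 V.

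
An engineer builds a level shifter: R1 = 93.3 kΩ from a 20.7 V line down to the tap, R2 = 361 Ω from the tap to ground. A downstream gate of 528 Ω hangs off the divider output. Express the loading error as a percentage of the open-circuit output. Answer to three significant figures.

The divider's output (Thévenin) resistance is R1‖R2 = 359.6 Ω.
Fractional drop under load = R_th/(R_th + R_L) = 359.6 / (359.6 + 528) = 0.4051.
So the output falls by 40.5 %.

40.5 %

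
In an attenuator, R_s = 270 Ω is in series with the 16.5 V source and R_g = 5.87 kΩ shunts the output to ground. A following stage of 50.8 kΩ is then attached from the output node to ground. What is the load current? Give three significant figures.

R_g‖R_L = 5262 Ω; V_out = 16.5 × 5262/5532 = 15.69 V.
I_L = V_out / R_L = 15.69 / 50.8 kΩ = 0.309 mA.

I_L ≈ 0.309 mA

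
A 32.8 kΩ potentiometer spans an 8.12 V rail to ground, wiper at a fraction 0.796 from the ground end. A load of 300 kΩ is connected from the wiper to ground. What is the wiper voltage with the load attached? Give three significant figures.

V ≈ 6.35 V

The wiper splits the pot into (1−α)R = 6.691 kΩ above and αR = 26.11 kΩ below.
Lower section ‖ load = 24.02 kΩ.
V_wiper = 8.12 × 24.02/(6.691 + 24.02) = 6.35 V.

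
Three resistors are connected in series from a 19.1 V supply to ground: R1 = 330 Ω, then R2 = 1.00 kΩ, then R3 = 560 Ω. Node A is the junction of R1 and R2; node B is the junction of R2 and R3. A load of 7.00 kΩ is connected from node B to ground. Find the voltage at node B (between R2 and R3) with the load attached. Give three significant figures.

V ≈ 5.36 V

At node B, R3 is in parallel with the load: R3‖R_L = 518.5 Ω.
Below node A the resistance is R2 + (R3‖R_L) = 1519 Ω, so V_A = 19.1 × 1519/1849 = 15.69 V.
Then V_B = V_A × (R3‖R_L)/(R2 + R3‖R_L) = 15.69 × 518.5/1519 = 5.36 V.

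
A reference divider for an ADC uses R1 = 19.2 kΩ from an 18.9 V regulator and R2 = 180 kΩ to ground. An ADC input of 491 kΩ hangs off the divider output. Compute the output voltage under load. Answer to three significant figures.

The load sits in parallel with R2: R2‖R_L = (180 × 491) / (180 + 491) = 131.7 kΩ.
V_out = 18.9 × 131.7 / (19.2 + 131.7) = 18.9 × 131.7/150.9 = 16.5 V.

V_out ≈ 16.5 V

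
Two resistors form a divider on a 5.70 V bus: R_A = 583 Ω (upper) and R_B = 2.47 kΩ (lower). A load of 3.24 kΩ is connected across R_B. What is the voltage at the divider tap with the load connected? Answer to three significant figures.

V_out ≈ 4.03 V

The load sits in parallel with R_B: R_B‖R_L = (2470 × 3240) / (2470 + 3240) = 1402 Ω.
V_out = 5.70 × 1402 / (583 + 1402) = 5.70 × 1402/1985 = 4.03 V.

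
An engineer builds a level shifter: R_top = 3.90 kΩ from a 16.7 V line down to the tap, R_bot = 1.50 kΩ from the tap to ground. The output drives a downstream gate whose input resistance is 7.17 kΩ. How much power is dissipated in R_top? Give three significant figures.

Total resistance from the source is R_top + (R_bot‖R_L) = 5.140 kΩ, so I = 16.7/5.140 kΩ = 3.249 mA.
P = I²·R_top = (3.249 mA)² × 3.90 kΩ = 41.2 mW.

P ≈ 41.2 mW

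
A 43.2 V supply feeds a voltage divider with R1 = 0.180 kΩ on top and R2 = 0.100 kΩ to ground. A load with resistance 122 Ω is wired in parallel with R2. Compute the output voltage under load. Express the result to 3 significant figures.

The load sits in parallel with R2: R2‖R_L = (100 × 122) / (100 + 122) = 54.95 Ω.
V_out = 43.2 × 54.95 / (180 + 54.95) = 43.2 × 54.95/235.0 = 10.1 V.
(Unloaded it would have been 15.4 V.)

V_out ≈ 10.1 V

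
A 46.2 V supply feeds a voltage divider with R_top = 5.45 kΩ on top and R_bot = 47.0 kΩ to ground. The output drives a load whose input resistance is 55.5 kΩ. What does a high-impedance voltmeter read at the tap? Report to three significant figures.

V_out ≈ 38.1 V

The load sits in parallel with R_bot: R_bot‖R_L = (47.0 × 55.5) / (47.0 + 55.5) = 25.45 kΩ.
V_out = 46.2 × 25.45 / (5.45 + 25.45) = 46.2 × 25.45/30.90 = 38.1 V.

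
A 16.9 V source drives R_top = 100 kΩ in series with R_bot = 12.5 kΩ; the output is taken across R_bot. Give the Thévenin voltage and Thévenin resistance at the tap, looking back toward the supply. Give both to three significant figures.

V_th is the open-circuit tap voltage: 16.9 × 12.5/(100 + 12.5) = 1.88 V.
With the supply zeroed, R_top and R_bot appear in parallel from the tap: R_th = R_top‖R_bot = (100 × 12.5)/112.5 = 11.1 kΩ.

V_th = 1.88 V, R_th = 11.1 kΩ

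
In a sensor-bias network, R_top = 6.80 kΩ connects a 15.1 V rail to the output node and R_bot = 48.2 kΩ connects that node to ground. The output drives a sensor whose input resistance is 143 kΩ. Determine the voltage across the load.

V_out ≈ 12.7 V

The load sits in parallel with R_bot: R_bot‖R_L = (48.2 × 143) / (48.2 + 143) = 36.05 kΩ.
V_out = 15.1 × 36.05 / (6.80 + 36.05) = 15.1 × 36.05/42.85 = 12.7 V.
(Unloaded it would have been 13.2 V.)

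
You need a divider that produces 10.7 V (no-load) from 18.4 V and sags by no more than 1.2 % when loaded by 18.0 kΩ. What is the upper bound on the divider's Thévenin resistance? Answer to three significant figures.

Loading drop = R_th/(R_th + R_L) ≤ 0.0120, so R_th ≤ R_L · ε/(1−ε) = 18.0 kΩ × 0.0120/0.9880 = 219 Ω.

R_th ≤ 219 Ω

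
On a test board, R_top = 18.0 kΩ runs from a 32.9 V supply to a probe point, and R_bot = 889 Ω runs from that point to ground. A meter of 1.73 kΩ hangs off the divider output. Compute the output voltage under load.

The load sits in parallel with R_bot: R_bot‖R_L = (889 × 1730) / (889 + 1730) = 587.2 Ω.
V_out = 32.9 × 587.2 / (18000 + 587.2) = 32.9 × 587.2/18590 = 1.04 V.

V_out ≈ 1.04 V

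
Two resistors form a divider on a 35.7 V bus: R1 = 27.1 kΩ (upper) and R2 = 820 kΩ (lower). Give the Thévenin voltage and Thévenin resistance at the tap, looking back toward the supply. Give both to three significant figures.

V_th = 34.6 V, R_th = 26.2 kΩ

V_th is the open-circuit tap voltage: 35.7 × 820/(27.1 + 820) = 34.6 V.
With the supply zeroed, R1 and R2 appear in parallel from the tap: R_th = R1‖R2 = (27.1 × 820)/847.1 = 26.2 kΩ.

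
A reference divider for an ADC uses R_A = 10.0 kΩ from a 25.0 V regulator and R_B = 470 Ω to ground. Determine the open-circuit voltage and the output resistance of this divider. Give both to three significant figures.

V_th is the open-circuit tap voltage: 25.0 × 470/(10000 + 470) = 1.12 V.
With the supply zeroed, R_A and R_B appear in parallel from the tap: R_th = R_A‖R_B = (10000 × 470)/10470 = 449 Ω.

V_th = 1.12 V, R_th = 449 Ω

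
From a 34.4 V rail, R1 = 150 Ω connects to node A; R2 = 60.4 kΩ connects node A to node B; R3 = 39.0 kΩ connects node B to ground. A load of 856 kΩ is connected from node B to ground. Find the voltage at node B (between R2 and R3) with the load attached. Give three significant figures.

At node B, R3 is in parallel with the load: R3‖R_L = 37300 Ω.
Below node A the resistance is R2 + (R3‖R_L) = 97700 Ω, so V_A = 34.4 × 97700/97850 = 34.35 V.
Then V_B = V_A × (R3‖R_L)/(R2 + R3‖R_L) = 34.35 × 37300/97700 = 13.1 V.

V ≈ 13.1 V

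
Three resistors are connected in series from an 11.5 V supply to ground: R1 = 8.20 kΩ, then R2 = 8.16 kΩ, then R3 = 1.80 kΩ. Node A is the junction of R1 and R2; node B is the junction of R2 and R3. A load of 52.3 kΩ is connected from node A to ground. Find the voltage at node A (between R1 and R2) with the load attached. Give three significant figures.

V ≈ 5.81 V

Below node A the series string R2+R3 = 9.960 kΩ sits in parallel with the 52.3 kΩ load: 8.367 kΩ.
V_A = 11.5 × 8.367/(8.20 + 8.367) = 5.81 V.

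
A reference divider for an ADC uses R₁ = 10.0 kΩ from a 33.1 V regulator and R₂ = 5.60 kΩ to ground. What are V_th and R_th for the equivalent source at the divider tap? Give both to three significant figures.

V_th is the open-circuit tap voltage: 33.1 × 5.60/(10.0 + 5.60) = 11.9 V.
With the supply zeroed, R₁ and R₂ appear in parallel from the tap: R_th = R₁‖R₂ = (10.0 × 5.60)/15.60 = 3.59 kΩ.

V_th = 11.9 V, R_th = 3.59 kΩ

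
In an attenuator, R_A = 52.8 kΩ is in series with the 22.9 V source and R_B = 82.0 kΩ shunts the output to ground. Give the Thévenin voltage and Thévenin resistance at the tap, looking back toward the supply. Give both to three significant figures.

V_th = 13.9 V, R_th = 32.1 kΩ

V_th is the open-circuit tap voltage: 22.9 × 82.0/(52.8 + 82.0) = 13.9 V.
With the supply zeroed, R_A and R_B appear in parallel from the tap: R_th = R_A‖R_B = (52.8 × 82.0)/134.8 = 32.1 kΩ.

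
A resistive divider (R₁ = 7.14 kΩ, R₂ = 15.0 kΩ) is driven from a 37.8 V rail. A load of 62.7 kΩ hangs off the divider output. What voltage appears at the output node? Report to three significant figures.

The load sits in parallel with R₂: R₂‖R_L = (15.0 × 62.7) / (15.0 + 62.7) = 12.10 kΩ.
V_out = 37.8 × 12.10 / (7.14 + 12.10) = 37.8 × 12.10/19.24 = 23.8 V.
(Unloaded it would have been 25.6 V.)

V_out ≈ 23.8 V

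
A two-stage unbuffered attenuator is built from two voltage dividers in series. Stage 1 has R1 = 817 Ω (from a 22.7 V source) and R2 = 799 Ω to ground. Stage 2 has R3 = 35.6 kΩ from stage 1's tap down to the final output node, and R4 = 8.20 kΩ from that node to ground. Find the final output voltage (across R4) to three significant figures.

V_out ≈ 2.08 V

Stage 2 presents R3+R4 = 43800 Ω as a load on stage 1's tap.
Stage 1's lower leg becomes R2‖(R3+R4) = 784.7 Ω, so V_mid = 22.7 × 784.7/1602 = 11.12 V.
Stage 2 is itself unloaded: V_out = V_mid × R4/(R3+R4) = 11.12 × 8200/43800 = 2.08 V.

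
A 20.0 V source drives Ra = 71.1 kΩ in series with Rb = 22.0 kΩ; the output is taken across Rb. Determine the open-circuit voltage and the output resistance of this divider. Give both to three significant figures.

V_th is the open-circuit tap voltage: 20.0 × 22.0/(71.1 + 22.0) = 4.73 V.
With the supply zeroed, Ra and Rb appear in parallel from the tap: R_th = Ra‖Rb = (71.1 × 22.0)/93.10 = 16.8 kΩ.

V_th = 4.73 V, R_th = 16.8 kΩ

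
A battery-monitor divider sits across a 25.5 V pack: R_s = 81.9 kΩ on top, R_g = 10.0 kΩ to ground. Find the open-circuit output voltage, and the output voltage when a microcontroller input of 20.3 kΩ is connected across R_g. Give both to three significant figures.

Unloaded: 2.77 V; loaded: 1.93 V

Open-circuit: V = 25.5 × 10.0/(81.9 + 10.0) = 2.77 V.
With the load, R_g becomes R_g‖R_L = 6.700 kΩ, so V = 25.5 × 6.700/88.60 = 1.93 V.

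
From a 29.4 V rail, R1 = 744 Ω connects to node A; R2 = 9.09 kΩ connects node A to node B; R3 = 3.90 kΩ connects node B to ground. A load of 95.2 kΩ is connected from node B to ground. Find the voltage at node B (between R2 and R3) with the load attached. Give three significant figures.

At node B, R3 is in parallel with the load: R3‖R_L = 3747 Ω.
Below node A the resistance is R2 + (R3‖R_L) = 12840 Ω, so V_A = 29.4 × 12840/13580 = 27.79 V.
Then V_B = V_A × (R3‖R_L)/(R2 + R3‖R_L) = 27.79 × 3747/12840 = 8.11 V.

V ≈ 8.11 V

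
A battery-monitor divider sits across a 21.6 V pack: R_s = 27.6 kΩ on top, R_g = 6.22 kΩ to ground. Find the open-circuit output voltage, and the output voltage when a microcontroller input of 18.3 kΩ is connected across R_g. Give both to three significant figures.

Open-circuit: V = 21.6 × 6.22/(27.6 + 6.22) = 3.97 V.
With the load, R_g becomes R_g‖R_L = 4.642 kΩ, so V = 21.6 × 4.642/32.24 = 3.11 V.

Unloaded: 3.97 V; loaded: 3.11 V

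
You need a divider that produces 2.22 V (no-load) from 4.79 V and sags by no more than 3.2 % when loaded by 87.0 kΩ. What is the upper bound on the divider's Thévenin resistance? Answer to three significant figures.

R_th ≤ 2.88 kΩ

Loading drop = R_th/(R_th + R_L) ≤ 0.0320, so R_th ≤ R_L · ε/(1−ε) = 87.0 kΩ × 0.0320/0.9680 = 2.88 kΩ.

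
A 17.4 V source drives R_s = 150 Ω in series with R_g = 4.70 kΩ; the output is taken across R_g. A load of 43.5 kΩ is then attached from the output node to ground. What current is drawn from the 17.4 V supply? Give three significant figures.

R_g‖R_L = 4242 Ω, so the source sees R_s + R_g‖R_L = 4392 Ω.
I = 17.4 V / 4392 Ω = 3.96 mA.

I ≈ 3.96 mA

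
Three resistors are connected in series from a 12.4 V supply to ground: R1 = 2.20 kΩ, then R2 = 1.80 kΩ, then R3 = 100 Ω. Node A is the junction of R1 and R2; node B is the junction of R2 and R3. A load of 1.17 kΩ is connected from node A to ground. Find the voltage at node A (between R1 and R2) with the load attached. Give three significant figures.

V ≈ 3.07 V

Below node A the series string R2+R3 = 1900 Ω sits in parallel with the 1170 Ω load: 724.1 Ω.
V_A = 12.4 × 724.1/(2200 + 724.1) = 3.07 V.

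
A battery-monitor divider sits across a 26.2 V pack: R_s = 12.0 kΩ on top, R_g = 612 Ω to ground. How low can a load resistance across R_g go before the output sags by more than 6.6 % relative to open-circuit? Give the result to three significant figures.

R_L(min) ≈ 8.24 kΩ

Output resistance R_th = R_s‖R_g = (12000 × 612)/12610 = 582.3 Ω.
The fractional drop is R_th/(R_th + R_L); requiring this ≤ 0.0660 gives R_L ≥ R_th(1/0.0660 − 1) = 582.3 × 14.15 = 8.24 kΩ.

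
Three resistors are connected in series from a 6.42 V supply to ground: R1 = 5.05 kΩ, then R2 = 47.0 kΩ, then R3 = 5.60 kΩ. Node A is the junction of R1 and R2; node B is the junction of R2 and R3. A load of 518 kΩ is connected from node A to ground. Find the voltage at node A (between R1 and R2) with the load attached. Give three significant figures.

V ≈ 5.81 V

Below node A the series string R2+R3 = 52.60 kΩ sits in parallel with the 518 kΩ load: 47.75 kΩ.
V_A = 6.42 × 47.75/(5.05 + 47.75) = 5.81 V.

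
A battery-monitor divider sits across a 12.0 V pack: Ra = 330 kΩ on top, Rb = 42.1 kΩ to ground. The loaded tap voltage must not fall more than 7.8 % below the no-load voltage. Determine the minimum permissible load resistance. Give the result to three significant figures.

R_L(min) ≈ 441 kΩ

Output resistance R_th = Ra‖Rb = (330 × 42.1)/372.1 = 37.34 kΩ.
The fractional drop is R_th/(R_th + R_L); requiring this ≤ 0.0780 gives R_L ≥ R_th(1/0.0780 − 1) = 37.34 × 11.82 = 441 kΩ.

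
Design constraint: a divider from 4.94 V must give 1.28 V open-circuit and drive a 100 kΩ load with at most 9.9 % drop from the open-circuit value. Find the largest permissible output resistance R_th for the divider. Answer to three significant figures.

R_th ≤ 11.0 kΩ

Loading drop = R_th/(R_th + R_L) ≤ 0.0990, so R_th ≤ R_L · ε/(1−ε) = 100 kΩ × 0.0990/0.9010 = 11.0 kΩ.
(Any R1, R2 with R2/(R1+R2) = 0.259 and R1‖R2 ≤ 11.0 kΩ will meet the spec.)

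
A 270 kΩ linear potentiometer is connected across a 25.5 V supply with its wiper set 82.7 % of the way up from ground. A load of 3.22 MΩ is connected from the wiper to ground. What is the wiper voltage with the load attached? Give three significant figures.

V ≈ 20.8 V

The wiper splits the pot into (1−α)R = 46.71 kΩ above and αR = 223.3 kΩ below.
Lower section ‖ load = 208.8 kΩ.
V_wiper = 25.5 × 208.8/(46.71 + 208.8) = 20.8 V.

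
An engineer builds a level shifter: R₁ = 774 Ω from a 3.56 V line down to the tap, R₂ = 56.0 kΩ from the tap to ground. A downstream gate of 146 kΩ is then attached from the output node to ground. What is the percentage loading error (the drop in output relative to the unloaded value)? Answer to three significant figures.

0.520 %

The divider's output (Thévenin) resistance is R₁‖R₂ = 763.4 Ω.
Fractional drop under load = R_th/(R_th + R_L) = 763.4 / (763.4 + 146000) = 0.005202.
So the output falls by 0.520 %.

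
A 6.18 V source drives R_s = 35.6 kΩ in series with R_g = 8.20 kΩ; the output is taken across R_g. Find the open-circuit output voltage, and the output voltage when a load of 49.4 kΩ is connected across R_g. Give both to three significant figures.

Open-circuit: V = 6.18 × 8.20/(35.6 + 8.20) = 1.16 V.
With the load, R_g becomes R_g‖R_L = 7.033 kΩ, so V = 6.18 × 7.033/42.63 = 1.02 V.

Unloaded: 1.16 V; loaded: 1.02 V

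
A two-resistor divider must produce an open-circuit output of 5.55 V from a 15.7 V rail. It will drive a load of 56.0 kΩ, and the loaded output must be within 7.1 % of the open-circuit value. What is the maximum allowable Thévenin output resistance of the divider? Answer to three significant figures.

Loading drop = R_th/(R_th + R_L) ≤ 0.0710, so R_th ≤ R_L · ε/(1−ε) = 56.0 kΩ × 0.0710/0.9290 = 4.28 kΩ.

R_th ≤ 4.28 kΩ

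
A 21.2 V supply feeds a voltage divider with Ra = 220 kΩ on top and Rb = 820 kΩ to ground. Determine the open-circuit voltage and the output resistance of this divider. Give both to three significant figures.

V_th is the open-circuit tap voltage: 21.2 × 820/(220 + 820) = 16.7 V.
With the supply zeroed, Ra and Rb appear in parallel from the tap: R_th = Ra‖Rb = (220 × 820)/1040 = 173 kΩ.

V_th = 16.7 V, R_th = 173 kΩ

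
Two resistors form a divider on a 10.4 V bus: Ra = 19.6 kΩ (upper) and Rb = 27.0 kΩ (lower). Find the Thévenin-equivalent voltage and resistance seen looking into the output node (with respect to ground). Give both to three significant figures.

V_th is the open-circuit tap voltage: 10.4 × 27.0/(19.6 + 27.0) = 6.03 V.
With the supply zeroed, Ra and Rb appear in parallel from the tap: R_th = Ra‖Rb = (19.6 × 27.0)/46.60 = 11.4 kΩ.

V_th = 6.03 V, R_th = 11.4 kΩ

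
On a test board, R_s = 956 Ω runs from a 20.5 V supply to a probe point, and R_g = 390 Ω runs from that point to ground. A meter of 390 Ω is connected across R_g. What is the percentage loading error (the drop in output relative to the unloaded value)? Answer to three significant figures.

41.5 %

The divider's output (Thévenin) resistance is R_s‖R_g = 277.0 Ω.
Fractional drop under load = R_th/(R_th + R_L) = 277.0 / (277.0 + 390) = 0.4153.
So the output falls by 41.5 %.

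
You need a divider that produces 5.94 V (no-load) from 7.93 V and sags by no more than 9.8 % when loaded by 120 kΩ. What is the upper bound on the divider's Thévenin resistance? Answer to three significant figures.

Loading drop = R_th/(R_th + R_L) ≤ 0.0980, so R_th ≤ R_L · ε/(1−ε) = 120 kΩ × 0.0980/0.9020 = 13.0 kΩ.

R_th ≤ 13.0 kΩ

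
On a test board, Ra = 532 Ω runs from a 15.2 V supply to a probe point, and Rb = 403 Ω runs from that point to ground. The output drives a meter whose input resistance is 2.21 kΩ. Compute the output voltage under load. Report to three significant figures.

V_out ≈ 5.94 V

The load sits in parallel with Rb: Rb‖R_L = (403 × 2210) / (403 + 2210) = 340.8 Ω.
V_out = 15.2 × 340.8 / (532 + 340.8) = 15.2 × 340.8/872.8 = 5.94 V.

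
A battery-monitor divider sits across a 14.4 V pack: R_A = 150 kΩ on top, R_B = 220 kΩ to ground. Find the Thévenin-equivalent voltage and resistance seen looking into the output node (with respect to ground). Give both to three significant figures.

V_th is the open-circuit tap voltage: 14.4 × 220/(150 + 220) = 8.56 V.
With the supply zeroed, R_A and R_B appear in parallel from the tap: R_th = R_A‖R_B = (150 × 220)/370.0 = 89.2 kΩ.

V_th = 8.56 V, R_th = 89.2 kΩ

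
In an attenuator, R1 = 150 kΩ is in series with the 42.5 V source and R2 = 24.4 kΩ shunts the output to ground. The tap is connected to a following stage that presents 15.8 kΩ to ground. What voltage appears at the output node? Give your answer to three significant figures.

V_out ≈ 2.55 V

The load sits in parallel with R2: R2‖R_L = (24.4 × 15.8) / (24.4 + 15.8) = 9.590 kΩ.
V_out = 42.5 × 9.590 / (150 + 9.590) = 42.5 × 9.590/159.6 = 2.55 V.
(Unloaded it would have been 5.95 V.)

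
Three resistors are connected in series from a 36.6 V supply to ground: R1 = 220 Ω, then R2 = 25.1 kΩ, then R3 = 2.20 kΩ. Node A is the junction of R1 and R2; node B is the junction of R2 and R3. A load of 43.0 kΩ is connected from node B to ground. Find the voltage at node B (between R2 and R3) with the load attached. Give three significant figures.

At node B, R3 is in parallel with the load: R3‖R_L = 2093 Ω.
Below node A the resistance is R2 + (R3‖R_L) = 27190 Ω, so V_A = 36.6 × 27190/27410 = 36.31 V.
Then V_B = V_A × (R3‖R_L)/(R2 + R3‖R_L) = 36.31 × 2093/27190 = 2.79 V.

V ≈ 2.79 V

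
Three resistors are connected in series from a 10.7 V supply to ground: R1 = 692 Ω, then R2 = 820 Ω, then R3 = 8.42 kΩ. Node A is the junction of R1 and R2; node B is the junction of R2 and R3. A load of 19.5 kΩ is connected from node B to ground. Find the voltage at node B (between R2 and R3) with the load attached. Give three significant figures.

At node B, R3 is in parallel with the load: R3‖R_L = 5881 Ω.
Below node A the resistance is R2 + (R3‖R_L) = 6701 Ω, so V_A = 10.7 × 6701/7393 = 9.698 V.
Then V_B = V_A × (R3‖R_L)/(R2 + R3‖R_L) = 9.698 × 5881/6701 = 8.51 V.

V ≈ 8.51 V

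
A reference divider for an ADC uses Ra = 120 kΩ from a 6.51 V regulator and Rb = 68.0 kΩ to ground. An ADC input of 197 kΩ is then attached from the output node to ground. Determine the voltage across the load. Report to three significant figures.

V_out ≈ 1.93 V

The load sits in parallel with Rb: Rb‖R_L = (68.0 × 197) / (68.0 + 197) = 50.55 kΩ.
V_out = 6.51 × 50.55 / (120 + 50.55) = 6.51 × 50.55/170.6 = 1.93 V.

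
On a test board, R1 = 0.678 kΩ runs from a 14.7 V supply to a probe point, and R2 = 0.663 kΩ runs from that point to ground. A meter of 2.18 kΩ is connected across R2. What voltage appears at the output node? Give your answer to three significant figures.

V_out ≈ 6.30 V

The load sits in parallel with R2: R2‖R_L = (663 × 2180) / (663 + 2180) = 508.4 Ω.
V_out = 14.7 × 508.4 / (678 + 508.4) = 14.7 × 508.4/1186 = 6.30 V.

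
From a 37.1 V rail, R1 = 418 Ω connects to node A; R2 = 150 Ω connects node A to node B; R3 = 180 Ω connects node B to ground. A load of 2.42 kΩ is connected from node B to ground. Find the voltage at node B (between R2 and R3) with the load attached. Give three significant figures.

At node B, R3 is in parallel with the load: R3‖R_L = 167.5 Ω.
Below node A the resistance is R2 + (R3‖R_L) = 317.5 Ω, so V_A = 37.1 × 317.5/735.5 = 16.02 V.
Then V_B = V_A × (R3‖R_L)/(R2 + R3‖R_L) = 16.02 × 167.5/317.5 = 8.45 V.

V ≈ 8.45 V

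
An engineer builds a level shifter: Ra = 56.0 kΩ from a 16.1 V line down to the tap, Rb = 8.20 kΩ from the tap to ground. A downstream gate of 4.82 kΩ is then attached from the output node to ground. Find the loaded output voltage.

V_out ≈ 0.828 V

The load sits in parallel with Rb: Rb‖R_L = (8.20 × 4.82) / (8.20 + 4.82) = 3.036 kΩ.
V_out = 16.1 × 3.036 / (56.0 + 3.036) = 16.1 × 3.036/59.04 = 0.828 V.
(Unloaded it would have been 2.06 V.)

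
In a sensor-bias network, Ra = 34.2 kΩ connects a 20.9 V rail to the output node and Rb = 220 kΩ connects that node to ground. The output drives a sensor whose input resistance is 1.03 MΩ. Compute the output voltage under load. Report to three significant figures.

The load sits in parallel with Rb: Rb‖R_L = (220 × 1030) / (220 + 1030) = 181.3 kΩ.
V_out = 20.9 × 181.3 / (34.2 + 181.3) = 20.9 × 181.3/215.5 = 17.6 V.

V_out ≈ 17.6 V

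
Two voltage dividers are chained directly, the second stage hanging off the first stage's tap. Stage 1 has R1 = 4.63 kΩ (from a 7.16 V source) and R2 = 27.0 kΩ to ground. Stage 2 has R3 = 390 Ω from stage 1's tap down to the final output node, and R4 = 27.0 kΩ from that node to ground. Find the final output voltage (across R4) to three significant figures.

V_out ≈ 5.27 V

Stage 2 presents R3+R4 = 27390 Ω as a load on stage 1's tap.
Stage 1's lower leg becomes R2‖(R3+R4) = 13600 Ω, so V_mid = 7.16 × 13600/18230 = 5.341 V.
Stage 2 is itself unloaded: V_out = V_mid × R4/(R3+R4) = 5.341 × 27000/27390 = 5.27 V.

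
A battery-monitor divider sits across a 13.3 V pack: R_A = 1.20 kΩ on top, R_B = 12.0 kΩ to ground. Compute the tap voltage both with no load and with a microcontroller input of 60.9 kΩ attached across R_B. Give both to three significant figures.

Open-circuit: V = 13.3 × 12.0/(1.20 + 12.0) = 12.1 V.
With the load, R_B becomes R_B‖R_L = 10.02 kΩ, so V = 13.3 × 10.02/11.22 = 11.9 V.

Unloaded: 12.1 V; loaded: 11.9 V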